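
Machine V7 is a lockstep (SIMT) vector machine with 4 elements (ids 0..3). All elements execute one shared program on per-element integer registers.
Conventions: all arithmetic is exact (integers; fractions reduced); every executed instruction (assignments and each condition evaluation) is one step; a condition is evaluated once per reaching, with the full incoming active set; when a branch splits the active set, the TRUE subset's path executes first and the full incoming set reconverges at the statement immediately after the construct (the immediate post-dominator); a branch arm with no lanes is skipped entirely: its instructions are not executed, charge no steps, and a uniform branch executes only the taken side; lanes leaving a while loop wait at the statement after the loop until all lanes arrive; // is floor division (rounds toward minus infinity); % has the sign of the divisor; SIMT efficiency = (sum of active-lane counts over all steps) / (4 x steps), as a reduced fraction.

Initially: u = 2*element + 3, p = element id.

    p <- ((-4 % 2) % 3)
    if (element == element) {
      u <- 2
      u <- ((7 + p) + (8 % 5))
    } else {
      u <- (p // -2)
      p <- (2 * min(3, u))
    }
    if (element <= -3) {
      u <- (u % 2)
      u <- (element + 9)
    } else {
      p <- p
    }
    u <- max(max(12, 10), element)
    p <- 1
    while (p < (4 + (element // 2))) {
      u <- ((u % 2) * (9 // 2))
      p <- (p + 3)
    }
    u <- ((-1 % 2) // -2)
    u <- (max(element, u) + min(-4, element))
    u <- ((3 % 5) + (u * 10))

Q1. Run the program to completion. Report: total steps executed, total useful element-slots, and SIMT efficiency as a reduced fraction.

Answer: 18 steps, 66 useful, 11/12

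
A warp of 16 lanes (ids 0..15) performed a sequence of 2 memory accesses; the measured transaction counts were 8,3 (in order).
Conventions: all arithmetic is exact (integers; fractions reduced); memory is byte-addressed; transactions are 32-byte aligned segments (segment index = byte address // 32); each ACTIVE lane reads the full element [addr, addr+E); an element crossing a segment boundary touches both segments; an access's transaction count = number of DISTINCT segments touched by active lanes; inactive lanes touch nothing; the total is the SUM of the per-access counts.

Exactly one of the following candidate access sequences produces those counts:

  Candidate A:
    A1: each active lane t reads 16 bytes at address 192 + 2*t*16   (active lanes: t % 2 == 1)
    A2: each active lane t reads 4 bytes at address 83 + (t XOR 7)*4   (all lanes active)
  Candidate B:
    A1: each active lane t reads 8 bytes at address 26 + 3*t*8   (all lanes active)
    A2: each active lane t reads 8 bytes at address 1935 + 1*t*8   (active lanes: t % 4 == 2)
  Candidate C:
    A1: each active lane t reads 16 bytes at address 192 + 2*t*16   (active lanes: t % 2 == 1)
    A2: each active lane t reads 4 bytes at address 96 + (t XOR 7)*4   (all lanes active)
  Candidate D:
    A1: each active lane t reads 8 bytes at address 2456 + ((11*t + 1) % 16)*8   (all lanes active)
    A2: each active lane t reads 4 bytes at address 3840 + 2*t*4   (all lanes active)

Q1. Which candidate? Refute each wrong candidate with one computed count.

B: A1 gives 13 transactions, not 8
C: A2 gives 2 transactions, not 3
D: A1 gives 5 transactions, not 8
A: all counts match (8,3)

Answer: A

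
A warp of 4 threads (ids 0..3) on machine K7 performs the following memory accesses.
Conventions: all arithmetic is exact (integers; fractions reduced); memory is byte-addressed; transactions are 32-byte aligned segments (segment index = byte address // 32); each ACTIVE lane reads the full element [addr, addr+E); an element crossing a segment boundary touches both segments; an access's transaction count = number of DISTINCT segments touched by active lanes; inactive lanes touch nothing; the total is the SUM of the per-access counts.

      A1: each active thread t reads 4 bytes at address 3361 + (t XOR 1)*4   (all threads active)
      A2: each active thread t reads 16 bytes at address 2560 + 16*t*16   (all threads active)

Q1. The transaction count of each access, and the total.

A1: 1 transaction
A2: 4 transactions

Answer: 1,4; total 5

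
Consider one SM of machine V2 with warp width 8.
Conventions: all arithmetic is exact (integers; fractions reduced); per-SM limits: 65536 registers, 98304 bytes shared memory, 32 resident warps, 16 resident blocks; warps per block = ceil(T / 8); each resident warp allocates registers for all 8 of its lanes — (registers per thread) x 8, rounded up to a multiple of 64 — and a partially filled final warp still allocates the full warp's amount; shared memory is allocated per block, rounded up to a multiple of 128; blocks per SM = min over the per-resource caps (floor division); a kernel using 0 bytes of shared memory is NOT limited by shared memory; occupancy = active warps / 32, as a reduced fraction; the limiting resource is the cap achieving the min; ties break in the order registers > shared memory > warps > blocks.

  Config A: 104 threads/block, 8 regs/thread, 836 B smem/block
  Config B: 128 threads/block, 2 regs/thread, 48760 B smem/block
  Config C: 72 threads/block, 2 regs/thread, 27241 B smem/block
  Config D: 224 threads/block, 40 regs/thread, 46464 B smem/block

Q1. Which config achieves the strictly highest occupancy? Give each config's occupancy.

occupancies: A 13/16, B 1, C 27/32, D 7/8

Answer: B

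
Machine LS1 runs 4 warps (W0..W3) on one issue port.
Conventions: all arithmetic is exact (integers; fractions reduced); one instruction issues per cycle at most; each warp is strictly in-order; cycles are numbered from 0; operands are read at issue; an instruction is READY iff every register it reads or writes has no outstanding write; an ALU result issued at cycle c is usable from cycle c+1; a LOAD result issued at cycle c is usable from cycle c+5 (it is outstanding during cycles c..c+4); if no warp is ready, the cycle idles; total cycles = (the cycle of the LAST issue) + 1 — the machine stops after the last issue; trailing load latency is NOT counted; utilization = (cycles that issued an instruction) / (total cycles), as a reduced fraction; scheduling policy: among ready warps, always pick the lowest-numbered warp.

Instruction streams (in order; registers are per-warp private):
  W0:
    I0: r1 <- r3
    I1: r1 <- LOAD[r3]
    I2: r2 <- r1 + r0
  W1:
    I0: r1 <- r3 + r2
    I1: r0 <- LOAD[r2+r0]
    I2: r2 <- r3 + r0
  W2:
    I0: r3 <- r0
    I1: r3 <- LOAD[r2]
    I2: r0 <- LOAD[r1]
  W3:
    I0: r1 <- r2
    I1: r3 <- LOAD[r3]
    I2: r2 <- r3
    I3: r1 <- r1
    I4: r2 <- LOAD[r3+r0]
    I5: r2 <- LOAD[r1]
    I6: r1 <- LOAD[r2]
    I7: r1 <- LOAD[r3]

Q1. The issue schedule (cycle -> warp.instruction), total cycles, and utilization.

cycle 0: W0.I0
cycle 1: W0.I1
cycle 2: W1.I0
cycle 3: W1.I1
cycle 4: W2.I0
cycle 5: W2.I1
cycle 6: W0.I2
cycle 7: W2.I2
cycle 8: W1.I2
cycle 9: W3.I0
cycle 10: W3.I1
cycle 11: idle
cycle 12: idle
cycle 13: idle
cycle 14: idle
cycle 15: W3.I2
cycle 16: W3.I3
cycle 17: W3.I4
cycle 18: idle
cycle 19: idle
cycle 20: idle
cycle 21: idle
cycle 22: W3.I5
cycle 23: idle
cycle 24: idle
cycle 25: idle
cycle 26: idle
cycle 27: W3.I6
cycle 28: idle
cycle 29: idle
cycle 30: idle
cycle 31: idle
cycle 32: W3.I7

Answer: 33 cycles, utilization 17/33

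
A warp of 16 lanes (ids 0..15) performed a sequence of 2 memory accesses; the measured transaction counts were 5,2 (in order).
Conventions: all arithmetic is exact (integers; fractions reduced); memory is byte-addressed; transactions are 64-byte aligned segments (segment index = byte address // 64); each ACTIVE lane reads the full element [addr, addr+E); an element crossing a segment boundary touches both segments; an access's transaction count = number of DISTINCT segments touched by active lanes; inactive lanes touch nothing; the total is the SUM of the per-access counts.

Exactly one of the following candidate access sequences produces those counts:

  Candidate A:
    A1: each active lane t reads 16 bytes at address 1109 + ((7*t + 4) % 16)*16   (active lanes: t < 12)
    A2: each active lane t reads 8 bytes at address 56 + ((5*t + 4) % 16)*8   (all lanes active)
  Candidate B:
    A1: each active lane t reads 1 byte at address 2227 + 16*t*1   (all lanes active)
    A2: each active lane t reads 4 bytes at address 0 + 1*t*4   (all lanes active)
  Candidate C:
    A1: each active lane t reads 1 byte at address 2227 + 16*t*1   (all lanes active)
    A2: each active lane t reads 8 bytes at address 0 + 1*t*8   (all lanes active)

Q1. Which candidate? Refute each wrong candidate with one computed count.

A: A2 gives 3 transactions, not 2
B: A2 gives 1 transaction, not 2
C: all counts match (5,2)

Answer: C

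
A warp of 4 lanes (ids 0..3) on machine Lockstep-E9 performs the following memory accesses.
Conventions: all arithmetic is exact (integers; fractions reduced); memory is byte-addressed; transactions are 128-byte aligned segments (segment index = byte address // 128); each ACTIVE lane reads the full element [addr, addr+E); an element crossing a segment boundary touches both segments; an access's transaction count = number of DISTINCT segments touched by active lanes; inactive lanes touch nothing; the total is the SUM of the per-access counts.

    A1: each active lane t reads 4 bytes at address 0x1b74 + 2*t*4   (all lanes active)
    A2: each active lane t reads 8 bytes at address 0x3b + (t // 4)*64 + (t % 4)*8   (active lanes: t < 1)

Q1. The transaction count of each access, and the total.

A1: 2 transactions
A2: 1 transaction

Answer: 2,1; total 3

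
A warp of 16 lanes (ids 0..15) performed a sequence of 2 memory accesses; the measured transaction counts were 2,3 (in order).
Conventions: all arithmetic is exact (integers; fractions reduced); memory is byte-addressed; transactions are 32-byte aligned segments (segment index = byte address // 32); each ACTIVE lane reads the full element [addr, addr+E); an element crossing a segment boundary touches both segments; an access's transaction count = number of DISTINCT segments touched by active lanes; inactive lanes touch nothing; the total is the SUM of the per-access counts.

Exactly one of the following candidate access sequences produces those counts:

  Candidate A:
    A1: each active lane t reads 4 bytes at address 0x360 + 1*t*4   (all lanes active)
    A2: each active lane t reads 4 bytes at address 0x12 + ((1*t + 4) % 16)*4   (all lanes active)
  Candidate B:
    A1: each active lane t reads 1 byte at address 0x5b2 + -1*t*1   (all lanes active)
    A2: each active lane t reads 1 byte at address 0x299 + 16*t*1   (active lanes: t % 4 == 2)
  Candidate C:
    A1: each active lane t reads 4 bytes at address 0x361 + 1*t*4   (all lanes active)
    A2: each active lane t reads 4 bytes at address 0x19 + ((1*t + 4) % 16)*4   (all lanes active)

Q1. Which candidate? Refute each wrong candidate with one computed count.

B: A1 gives 1 transaction, not 2
C: A1 gives 3 transactions, not 2
A: all counts match (2,3)

Answer: A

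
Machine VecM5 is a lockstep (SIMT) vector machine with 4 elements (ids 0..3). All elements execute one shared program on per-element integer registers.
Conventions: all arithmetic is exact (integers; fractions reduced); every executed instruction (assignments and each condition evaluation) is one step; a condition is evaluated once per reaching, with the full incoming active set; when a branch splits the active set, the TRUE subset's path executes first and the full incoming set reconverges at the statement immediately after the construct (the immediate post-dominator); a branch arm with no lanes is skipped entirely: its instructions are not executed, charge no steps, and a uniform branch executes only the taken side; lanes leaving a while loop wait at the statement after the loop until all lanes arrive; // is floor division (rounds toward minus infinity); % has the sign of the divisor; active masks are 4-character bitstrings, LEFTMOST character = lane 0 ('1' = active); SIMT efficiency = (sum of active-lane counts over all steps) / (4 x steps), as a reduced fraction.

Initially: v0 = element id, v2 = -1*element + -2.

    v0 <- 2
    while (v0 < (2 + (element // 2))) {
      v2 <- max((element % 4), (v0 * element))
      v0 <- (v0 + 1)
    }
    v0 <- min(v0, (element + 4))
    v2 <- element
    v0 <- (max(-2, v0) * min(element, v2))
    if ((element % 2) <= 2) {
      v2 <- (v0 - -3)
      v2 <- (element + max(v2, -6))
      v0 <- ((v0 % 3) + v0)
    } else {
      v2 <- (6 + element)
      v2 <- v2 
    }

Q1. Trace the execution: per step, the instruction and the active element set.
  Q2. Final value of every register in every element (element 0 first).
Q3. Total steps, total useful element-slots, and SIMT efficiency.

step 0: v0 <- 2                      1111
step 1: eval (v0 < (2 + (element // 2))) 1111
step 2: v2 <- max((element % 4), (v0 * element)) 0011
step 3: v0 <- (v0 + 1)               0011
step 4: eval (v0 < (2 + (element // 2))) 0011
step 5: v0 <- min(v0, (element + 4)) 1111
step 6: v2 <- element                1111
step 7: v0 <- (max(-2, v0) * min(element, v2)) 1111
step 8: eval ((element % 2) <= 2)    1111
step 9: v2 <- (v0 - -3)              1111
step 10: v2 <- (element + max(v2, -6)) 1111
step 11: v0 <- ((v0 % 3) + v0)        1111

Answer: 12 steps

v0: 0,4,6,9
v2: 3,6,11,15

steps = 12; useful = 42; efficiency = 42/48 = 7/8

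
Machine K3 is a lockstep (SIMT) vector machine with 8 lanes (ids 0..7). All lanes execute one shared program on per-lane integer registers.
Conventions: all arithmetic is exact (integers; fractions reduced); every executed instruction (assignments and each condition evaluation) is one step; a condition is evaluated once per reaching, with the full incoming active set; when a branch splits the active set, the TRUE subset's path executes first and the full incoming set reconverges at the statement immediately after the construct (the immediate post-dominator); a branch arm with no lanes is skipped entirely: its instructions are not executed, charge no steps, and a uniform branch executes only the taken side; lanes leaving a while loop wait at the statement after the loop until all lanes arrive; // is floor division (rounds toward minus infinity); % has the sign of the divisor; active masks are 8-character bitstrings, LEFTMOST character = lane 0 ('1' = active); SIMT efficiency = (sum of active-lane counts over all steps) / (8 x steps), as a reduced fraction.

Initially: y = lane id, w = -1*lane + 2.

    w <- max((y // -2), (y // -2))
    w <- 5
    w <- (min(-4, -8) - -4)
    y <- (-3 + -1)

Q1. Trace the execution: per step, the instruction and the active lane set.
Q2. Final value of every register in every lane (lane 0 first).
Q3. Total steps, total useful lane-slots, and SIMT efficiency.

step 0: w <- max((y // -2), (y // -2)) 11111111
step 1: w <- 5                       11111111
step 2: w <- (min(-4, -8) - -4)      11111111
step 3: y <- (-3 + -1)               11111111

Answer: 4 steps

y: -4,-4,-4,-4,-4,-4,-4,-4
w: -4,-4,-4,-4,-4,-4,-4,-4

steps = 4; useful = 32; efficiency = 32/32 = 1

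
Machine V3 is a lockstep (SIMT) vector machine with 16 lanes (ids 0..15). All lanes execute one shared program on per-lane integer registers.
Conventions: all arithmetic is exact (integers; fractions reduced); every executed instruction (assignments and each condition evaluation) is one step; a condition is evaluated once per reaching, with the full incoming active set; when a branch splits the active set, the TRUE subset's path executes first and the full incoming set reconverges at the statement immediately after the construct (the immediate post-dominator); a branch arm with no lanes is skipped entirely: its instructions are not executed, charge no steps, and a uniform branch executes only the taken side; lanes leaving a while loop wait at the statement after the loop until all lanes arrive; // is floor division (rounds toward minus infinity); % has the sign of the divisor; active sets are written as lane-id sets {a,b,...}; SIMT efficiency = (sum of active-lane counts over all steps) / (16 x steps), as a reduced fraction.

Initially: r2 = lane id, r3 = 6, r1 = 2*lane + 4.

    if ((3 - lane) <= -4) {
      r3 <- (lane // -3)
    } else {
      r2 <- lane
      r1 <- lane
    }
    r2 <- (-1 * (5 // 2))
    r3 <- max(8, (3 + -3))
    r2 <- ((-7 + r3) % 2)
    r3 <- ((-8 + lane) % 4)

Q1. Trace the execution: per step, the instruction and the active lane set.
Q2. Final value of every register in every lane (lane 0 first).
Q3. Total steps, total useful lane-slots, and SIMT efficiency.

step 0: eval ((3 - lane) <= -4)      {0,1,2,3,4,5,6,7,8,9,10,11,12,13,14,15}
step 1: r3 <- (lane // -3)           {7,8,9,10,11,12,13,14,15}
step 2: r2 <- lane                   {0,1,2,3,4,5,6}
step 3: r1 <- lane                   {0,1,2,3,4,5,6}
step 4: r2 <- (-1 * (5 // 2))        {0,1,2,3,4,5,6,7,8,9,10,11,12,13,14,15}
step 5: r3 <- max(8, (3 + -3))       {0,1,2,3,4,5,6,7,8,9,10,11,12,13,14,15}
step 6: r2 <- ((-7 + r3) % 2)        {0,1,2,3,4,5,6,7,8,9,10,11,12,13,14,15}
step 7: r3 <- ((-8 + lane) % 4)      {0,1,2,3,4,5,6,7,8,9,10,11,12,13,14,15}

Answer: 8 steps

r2: 1,1,1,1,1,1,1,1,1,1,1,1,1,1,1,1
r3: 0,1,2,3,0,1,2,3,0,1,2,3,0,1,2,3
r1: 0,1,2,3,4,5,6,18,20,22,24,26,28,30,32,34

steps = 8; useful = 103; efficiency = 103/128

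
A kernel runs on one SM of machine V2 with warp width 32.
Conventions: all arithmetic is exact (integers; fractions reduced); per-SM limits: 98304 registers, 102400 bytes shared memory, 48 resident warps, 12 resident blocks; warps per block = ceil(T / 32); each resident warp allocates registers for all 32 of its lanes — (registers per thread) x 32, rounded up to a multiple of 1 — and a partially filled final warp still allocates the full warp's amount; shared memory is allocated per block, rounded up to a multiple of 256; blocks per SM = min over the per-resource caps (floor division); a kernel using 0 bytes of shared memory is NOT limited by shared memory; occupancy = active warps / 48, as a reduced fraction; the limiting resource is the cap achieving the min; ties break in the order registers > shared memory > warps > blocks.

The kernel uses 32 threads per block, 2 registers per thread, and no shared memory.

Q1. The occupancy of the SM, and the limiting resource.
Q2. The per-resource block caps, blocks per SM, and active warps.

Answer: occupancy 1/4, limited by blocks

registers: 1536 blocks
shared memory: no limit (kernel uses none)
warps: 48 blocks
blocks: 12 blocks

Answer: 12 blocks, 12 active warps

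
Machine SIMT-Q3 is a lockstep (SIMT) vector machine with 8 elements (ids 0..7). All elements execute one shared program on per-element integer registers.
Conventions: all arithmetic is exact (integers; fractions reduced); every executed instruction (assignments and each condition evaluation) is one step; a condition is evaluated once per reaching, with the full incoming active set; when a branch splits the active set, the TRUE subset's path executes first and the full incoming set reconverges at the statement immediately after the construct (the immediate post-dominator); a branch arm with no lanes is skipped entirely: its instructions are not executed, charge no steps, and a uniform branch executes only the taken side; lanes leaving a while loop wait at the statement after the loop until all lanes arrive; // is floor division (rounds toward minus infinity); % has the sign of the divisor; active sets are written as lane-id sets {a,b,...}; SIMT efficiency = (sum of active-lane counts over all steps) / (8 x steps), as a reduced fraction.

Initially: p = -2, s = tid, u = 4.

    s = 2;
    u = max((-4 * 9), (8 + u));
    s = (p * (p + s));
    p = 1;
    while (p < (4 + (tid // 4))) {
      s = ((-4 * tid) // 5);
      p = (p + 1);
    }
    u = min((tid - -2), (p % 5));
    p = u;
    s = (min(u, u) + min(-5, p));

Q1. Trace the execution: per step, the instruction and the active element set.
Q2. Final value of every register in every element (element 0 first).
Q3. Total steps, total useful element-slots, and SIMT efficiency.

step 0: s <- 2                       {0,1,2,3,4,5,6,7}
step 1: u <- max((-4 * 9), (8 + u))  {0,1,2,3,4,5,6,7}
step 2: s <- (p * (p + s))           {0,1,2,3,4,5,6,7}
step 3: p <- 1                       {0,1,2,3,4,5,6,7}
step 4: eval (p < (4 + (tid // 4)))  {0,1,2,3,4,5,6,7}
step 5: s <- ((-4 * tid) // 5)       {0,1,2,3,4,5,6,7}
step 6: p <- (p + 1)                 {0,1,2,3,4,5,6,7}
step 7: eval (p < (4 + (tid // 4)))  {0,1,2,3,4,5,6,7}
step 8: s <- ((-4 * tid) // 5)       {0,1,2,3,4,5,6,7}
step 9: p <- (p + 1)                 {0,1,2,3,4,5,6,7}
step 10: eval (p < (4 + (tid // 4)))  {0,1,2,3,4,5,6,7}
step 11: s <- ((-4 * tid) // 5)       {0,1,2,3,4,5,6,7}
step 12: p <- (p + 1)                 {0,1,2,3,4,5,6,7}
step 13: eval (p < (4 + (tid // 4)))  {0,1,2,3,4,5,6,7}
step 14: s <- ((-4 * tid) // 5)       {4,5,6,7}
step 15: p <- (p + 1)                 {4,5,6,7}
step 16: eval (p < (4 + (tid // 4)))  {4,5,6,7}
step 17: u <- min((tid - -2), (p % 5)) {0,1,2,3,4,5,6,7}
step 18: p <- u                       {0,1,2,3,4,5,6,7}
step 19: s <- (min(u, u) + min(-5, p)) {0,1,2,3,4,5,6,7}

Answer: 20 steps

p: 2,3,4,4,0,0,0,0
s: -3,-2,-1,-1,-5,-5,-5,-5
u: 2,3,4,4,0,0,0,0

steps = 20; useful = 148; efficiency = 148/160 = 37/40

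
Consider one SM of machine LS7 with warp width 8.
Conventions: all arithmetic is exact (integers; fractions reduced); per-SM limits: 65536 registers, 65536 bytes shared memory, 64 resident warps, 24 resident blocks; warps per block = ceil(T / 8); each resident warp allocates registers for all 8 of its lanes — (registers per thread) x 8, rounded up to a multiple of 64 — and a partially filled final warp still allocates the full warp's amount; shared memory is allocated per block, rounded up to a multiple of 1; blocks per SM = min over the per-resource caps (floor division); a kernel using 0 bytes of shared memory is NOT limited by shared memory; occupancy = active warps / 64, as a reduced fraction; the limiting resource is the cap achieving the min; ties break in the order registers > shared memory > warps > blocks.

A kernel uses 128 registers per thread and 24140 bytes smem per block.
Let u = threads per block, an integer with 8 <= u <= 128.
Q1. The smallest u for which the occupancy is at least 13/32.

Answer: u = 97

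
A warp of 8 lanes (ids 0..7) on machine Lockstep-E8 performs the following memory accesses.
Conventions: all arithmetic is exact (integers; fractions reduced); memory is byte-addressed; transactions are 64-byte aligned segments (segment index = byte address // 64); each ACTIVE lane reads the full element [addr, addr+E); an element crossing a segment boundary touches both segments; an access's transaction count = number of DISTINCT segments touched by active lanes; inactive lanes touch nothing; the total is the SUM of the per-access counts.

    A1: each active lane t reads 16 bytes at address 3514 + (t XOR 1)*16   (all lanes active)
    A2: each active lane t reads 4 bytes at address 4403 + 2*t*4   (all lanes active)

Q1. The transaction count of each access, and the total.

A1: 3 transactions
A2: 2 transactions

Answer: 3,2; total 5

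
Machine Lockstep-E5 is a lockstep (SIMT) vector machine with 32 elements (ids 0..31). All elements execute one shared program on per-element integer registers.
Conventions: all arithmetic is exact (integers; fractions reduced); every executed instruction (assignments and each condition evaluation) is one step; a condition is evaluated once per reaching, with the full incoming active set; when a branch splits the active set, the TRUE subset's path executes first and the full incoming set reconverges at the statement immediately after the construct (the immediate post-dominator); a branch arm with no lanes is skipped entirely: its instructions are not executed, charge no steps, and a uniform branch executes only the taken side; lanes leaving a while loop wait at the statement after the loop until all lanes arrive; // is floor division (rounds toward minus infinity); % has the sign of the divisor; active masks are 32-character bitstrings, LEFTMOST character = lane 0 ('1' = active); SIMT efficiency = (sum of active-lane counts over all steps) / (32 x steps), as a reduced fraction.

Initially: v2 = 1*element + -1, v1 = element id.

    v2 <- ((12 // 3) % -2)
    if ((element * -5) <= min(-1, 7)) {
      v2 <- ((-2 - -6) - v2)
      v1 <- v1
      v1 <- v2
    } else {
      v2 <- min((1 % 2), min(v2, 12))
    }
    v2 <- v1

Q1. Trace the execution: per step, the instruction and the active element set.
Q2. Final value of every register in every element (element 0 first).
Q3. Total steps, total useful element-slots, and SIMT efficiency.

step 0: v2 <- ((12 // 3) % -2)       11111111111111111111111111111111
step 1: eval ((element * -5) <= min(-1, 7)) 11111111111111111111111111111111
step 2: v2 <- ((-2 - -6) - v2)       01111111111111111111111111111111
step 3: v1 <- v1                     01111111111111111111111111111111
step 4: v1 <- v2                     01111111111111111111111111111111
step 5: v2 <- min((1 % 2), min(v2, 12)) 10000000000000000000000000000000
step 6: v2 <- v1                     11111111111111111111111111111111

Answer: 7 steps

v2: 0,4,4,4,4,4,4,4,4,4,4,4,4,4,4,4,4,4,4,4,4,4,4,4,4,4,4,4,4,4,4,4
v1: 0,4,4,4,4,4,4,4,4,4,4,4,4,4,4,4,4,4,4,4,4,4,4,4,4,4,4,4,4,4,4,4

steps = 7; useful = 190; efficiency = 190/224 = 95/112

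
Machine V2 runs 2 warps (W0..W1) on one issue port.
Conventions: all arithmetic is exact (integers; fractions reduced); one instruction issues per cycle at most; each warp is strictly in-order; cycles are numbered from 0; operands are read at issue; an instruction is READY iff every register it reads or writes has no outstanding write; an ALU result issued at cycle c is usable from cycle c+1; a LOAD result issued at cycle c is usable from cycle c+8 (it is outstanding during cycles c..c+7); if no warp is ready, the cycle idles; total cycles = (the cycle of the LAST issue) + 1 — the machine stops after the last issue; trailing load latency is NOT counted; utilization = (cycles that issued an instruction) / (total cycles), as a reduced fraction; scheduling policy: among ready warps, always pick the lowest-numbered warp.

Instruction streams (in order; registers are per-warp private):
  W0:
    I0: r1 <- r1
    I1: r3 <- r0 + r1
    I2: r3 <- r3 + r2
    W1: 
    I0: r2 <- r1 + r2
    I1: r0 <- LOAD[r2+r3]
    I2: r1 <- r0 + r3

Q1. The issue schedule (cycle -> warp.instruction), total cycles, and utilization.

cycle 0: W0.I0
cycle 1: W0.I1
cycle 2: W0.I2
cycle 3: W1.I0
cycle 4: W1.I1
cycle 5: idle
cycle 6: idle
cycle 7: idle
cycle 8: idle
cycle 9: idle
cycle 10: idle
cycle 11: idle
cycle 12: W1.I2

Answer: 13 cycles, utilization 6/13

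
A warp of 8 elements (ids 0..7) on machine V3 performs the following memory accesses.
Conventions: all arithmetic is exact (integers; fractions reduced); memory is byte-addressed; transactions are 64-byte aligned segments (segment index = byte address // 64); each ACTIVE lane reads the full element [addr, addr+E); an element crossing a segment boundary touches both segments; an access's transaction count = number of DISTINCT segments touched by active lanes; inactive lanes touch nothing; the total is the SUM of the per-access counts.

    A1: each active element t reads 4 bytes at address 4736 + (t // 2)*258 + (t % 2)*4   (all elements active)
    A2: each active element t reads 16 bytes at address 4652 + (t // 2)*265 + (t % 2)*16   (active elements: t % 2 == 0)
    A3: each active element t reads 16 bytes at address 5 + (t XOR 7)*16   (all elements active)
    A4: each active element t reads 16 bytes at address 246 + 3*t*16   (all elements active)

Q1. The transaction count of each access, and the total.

A1: 4 transactions
A2: 6 transactions
A3: 3 transactions
A4: 7 transactions

Answer: 4,6,3,7; total 20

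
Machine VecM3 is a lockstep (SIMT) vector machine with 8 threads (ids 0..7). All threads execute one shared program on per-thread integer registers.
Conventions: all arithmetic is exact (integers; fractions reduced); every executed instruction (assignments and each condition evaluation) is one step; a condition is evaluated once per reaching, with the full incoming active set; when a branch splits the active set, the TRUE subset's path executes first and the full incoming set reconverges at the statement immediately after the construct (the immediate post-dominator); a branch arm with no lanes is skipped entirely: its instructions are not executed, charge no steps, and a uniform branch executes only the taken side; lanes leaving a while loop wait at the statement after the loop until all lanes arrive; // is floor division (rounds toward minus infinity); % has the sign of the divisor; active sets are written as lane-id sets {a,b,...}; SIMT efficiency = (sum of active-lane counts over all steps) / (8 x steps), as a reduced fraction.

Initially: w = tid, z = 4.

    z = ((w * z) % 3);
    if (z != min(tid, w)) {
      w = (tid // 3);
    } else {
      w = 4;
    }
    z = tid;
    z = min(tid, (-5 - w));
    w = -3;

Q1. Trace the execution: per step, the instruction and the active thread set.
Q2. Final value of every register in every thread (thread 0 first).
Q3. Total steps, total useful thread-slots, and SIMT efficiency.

step 0: z <- ((w * z) % 3)           {0,1,2,3,4,5,6,7}
step 1: eval (z != min(tid, w))      {0,1,2,3,4,5,6,7}
step 2: w <- (tid // 3)              {3,4,5,6,7}
step 3: w <- 4                       {0,1,2}
step 4: z <- tid                     {0,1,2,3,4,5,6,7}
step 5: z <- min(tid, (-5 - w))      {0,1,2,3,4,5,6,7}
step 6: w <- -3                      {0,1,2,3,4,5,6,7}

Answer: 7 steps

w: -3,-3,-3,-3,-3,-3,-3,-3
z: -9,-9,-9,-6,-6,-6,-7,-7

steps = 7; useful = 48; efficiency = 48/56 = 6/7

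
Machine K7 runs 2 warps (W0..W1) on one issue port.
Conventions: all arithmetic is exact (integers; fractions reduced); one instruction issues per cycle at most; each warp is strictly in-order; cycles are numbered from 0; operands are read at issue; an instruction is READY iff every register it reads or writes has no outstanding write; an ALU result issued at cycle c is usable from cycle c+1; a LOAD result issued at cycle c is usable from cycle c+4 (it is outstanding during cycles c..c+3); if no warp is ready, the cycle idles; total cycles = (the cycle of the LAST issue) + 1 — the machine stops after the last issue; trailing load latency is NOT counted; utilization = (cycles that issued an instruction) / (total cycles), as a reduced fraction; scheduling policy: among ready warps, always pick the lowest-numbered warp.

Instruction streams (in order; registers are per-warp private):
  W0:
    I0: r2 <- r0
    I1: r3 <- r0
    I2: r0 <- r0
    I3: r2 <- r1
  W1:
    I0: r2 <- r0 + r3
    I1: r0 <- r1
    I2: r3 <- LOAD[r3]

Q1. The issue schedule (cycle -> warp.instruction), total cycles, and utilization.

cycle 0: W0.I0
cycle 1: W0.I1
cycle 2: W0.I2
cycle 3: W0.I3
cycle 4: W1.I0
cycle 5: W1.I1
cycle 6: W1.I2

Answer: 7 cycles, utilization 1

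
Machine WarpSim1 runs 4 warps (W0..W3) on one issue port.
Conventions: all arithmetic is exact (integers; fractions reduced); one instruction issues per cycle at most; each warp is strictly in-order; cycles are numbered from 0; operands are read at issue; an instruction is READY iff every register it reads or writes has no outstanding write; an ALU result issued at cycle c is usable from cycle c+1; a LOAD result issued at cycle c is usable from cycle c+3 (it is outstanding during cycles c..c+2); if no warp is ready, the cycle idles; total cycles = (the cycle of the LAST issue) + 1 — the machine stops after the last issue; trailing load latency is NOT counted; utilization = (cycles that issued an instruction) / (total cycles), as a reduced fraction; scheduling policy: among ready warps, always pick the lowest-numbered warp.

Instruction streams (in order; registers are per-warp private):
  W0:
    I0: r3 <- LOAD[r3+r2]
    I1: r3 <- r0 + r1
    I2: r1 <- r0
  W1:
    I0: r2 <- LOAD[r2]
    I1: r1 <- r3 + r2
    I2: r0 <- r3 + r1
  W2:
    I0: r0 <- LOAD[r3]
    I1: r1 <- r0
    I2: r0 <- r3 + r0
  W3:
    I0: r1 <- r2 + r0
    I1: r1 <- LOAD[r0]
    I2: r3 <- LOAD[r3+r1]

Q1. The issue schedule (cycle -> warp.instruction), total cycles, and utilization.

cycle 0: W0.I0
cycle 1: W1.I0
cycle 2: W2.I0
cycle 3: W0.I1
cycle 4: W0.I2
cycle 5: W1.I1
cycle 6: W1.I2
cycle 7: W2.I1
cycle 8: W2.I2
cycle 9: W3.I0
cycle 10: W3.I1
cycle 11: idle
cycle 12: idle
cycle 13: W3.I2

Answer: 14 cycles, utilization 6/7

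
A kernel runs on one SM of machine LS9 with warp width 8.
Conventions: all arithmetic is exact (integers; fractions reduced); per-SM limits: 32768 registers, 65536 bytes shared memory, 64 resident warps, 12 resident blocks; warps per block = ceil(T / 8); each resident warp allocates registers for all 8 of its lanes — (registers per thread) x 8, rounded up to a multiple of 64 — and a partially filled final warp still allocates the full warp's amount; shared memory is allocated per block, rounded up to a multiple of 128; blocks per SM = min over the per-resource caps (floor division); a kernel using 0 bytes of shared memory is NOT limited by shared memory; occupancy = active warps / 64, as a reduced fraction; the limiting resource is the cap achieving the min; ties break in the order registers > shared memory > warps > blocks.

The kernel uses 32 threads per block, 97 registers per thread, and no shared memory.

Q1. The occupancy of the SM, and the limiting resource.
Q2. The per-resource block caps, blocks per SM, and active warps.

Answer: occupancy 9/16, limited by registers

registers: 9 blocks
shared memory: no limit (kernel uses none)
warps: 16 blocks
blocks: 12 blocks

Answer: 9 blocks, 36 active warps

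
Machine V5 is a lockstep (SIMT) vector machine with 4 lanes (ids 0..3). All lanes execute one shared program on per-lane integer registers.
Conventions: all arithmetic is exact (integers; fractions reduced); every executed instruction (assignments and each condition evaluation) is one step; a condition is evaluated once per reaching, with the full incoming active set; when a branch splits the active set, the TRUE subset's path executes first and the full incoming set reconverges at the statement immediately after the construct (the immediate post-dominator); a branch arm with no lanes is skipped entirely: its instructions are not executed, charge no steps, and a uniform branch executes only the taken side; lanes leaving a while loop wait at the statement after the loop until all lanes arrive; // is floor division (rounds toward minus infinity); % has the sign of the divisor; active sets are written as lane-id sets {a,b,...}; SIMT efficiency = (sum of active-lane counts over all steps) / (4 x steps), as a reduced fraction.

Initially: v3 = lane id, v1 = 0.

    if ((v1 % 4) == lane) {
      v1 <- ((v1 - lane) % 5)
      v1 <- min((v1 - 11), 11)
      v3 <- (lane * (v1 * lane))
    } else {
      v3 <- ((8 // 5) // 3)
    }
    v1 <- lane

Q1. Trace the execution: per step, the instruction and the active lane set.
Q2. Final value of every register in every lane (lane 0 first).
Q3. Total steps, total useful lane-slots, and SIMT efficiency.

step 0: eval ((v1 % 4) == lane)      {0,1,2,3}
step 1: v1 <- ((v1 - lane) % 5)      {0}
step 2: v1 <- min((v1 - 11), 11)     {0}
step 3: v3 <- (lane * (v1 * lane))   {0}
step 4: v3 <- ((8 // 5) // 3)        {1,2,3}
step 5: v1 <- lane                   {0,1,2,3}

Answer: 6 steps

v3: 0,0,0,0
v1: 0,1,2,3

steps = 6; useful = 14; efficiency = 14/24 = 7/12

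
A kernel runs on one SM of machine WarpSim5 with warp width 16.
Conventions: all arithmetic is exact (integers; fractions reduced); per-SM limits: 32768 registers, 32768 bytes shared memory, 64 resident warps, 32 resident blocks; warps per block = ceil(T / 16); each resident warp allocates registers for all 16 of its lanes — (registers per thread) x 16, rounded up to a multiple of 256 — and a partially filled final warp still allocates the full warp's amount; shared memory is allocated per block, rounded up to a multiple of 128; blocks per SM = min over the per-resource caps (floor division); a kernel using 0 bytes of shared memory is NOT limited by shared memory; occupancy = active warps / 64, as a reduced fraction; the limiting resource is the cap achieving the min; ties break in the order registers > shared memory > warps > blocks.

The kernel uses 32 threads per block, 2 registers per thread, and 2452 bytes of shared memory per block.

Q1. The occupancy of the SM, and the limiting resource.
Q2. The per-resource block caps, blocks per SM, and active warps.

Answer: occupancy 3/8, limited by shared memory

registers: 64 blocks
shared memory: 12 blocks
warps: 32 blocks
blocks: 32 blocks

Answer: 12 blocks, 24 active warps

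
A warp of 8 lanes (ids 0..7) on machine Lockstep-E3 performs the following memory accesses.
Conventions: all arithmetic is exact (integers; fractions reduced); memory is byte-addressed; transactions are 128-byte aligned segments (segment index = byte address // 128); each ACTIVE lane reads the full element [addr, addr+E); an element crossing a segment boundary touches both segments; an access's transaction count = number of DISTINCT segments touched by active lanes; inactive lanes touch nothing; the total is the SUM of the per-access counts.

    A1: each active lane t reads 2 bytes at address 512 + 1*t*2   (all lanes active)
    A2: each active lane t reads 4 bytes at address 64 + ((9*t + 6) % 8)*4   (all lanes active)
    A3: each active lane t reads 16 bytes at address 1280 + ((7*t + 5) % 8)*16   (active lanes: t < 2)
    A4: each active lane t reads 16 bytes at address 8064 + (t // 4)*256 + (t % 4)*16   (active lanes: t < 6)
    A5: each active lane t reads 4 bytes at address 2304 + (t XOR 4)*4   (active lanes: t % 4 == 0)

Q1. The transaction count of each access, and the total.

A1: 1 transaction
A2: 1 transaction
A3: 1 transaction
A4: 2 transactions
A5: 1 transaction

Answer: 1,1,1,2,1; total 6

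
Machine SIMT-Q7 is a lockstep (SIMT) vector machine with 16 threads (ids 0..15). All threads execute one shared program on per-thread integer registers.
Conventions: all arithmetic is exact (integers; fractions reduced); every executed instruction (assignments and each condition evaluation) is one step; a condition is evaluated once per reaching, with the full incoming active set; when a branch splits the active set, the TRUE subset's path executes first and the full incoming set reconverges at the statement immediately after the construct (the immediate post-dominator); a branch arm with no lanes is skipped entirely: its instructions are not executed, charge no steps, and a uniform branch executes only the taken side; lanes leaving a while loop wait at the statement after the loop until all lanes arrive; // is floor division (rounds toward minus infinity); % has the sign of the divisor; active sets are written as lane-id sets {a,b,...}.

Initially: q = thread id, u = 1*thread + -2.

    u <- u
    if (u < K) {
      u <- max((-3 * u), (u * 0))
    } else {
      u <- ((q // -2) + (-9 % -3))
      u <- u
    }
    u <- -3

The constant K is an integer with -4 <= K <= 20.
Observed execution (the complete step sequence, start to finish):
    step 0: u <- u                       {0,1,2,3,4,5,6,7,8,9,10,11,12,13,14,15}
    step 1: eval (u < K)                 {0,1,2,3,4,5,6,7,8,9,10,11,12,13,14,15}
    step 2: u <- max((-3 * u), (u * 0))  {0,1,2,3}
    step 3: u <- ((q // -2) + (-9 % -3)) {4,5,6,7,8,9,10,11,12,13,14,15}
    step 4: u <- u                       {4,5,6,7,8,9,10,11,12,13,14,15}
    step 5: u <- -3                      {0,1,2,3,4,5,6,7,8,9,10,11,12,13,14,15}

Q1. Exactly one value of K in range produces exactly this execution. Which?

Answer: K = 2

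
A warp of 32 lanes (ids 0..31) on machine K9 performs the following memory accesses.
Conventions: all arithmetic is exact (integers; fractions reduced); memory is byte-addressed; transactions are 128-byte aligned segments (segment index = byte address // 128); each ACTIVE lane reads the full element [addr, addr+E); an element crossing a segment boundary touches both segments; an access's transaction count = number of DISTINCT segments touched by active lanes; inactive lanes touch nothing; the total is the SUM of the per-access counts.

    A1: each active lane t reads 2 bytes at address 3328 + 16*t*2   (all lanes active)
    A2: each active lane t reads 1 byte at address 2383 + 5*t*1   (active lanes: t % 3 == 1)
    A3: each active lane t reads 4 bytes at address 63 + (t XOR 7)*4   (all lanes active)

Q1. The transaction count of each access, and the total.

A1: 8 transactions
A2: 2 transactions
A3: 2 transactions

Answer: 8,2,2; total 12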